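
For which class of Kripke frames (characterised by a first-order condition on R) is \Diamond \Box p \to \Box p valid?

the Euclidean property

This is frame-equivalent to ◇p → □◇p (substitute ¬p for p and contrapose).
Suppose ◇p→□◇p is valid. Take Rxy, Rxz and set V(p)={y}. Then ◇p at x, so □◇p at x, so ◇p at z, so some w with Rzw has p; w=y, i.e. Rzy. By symmetry of the argument, Ryz.
Conversely, any frame satisfying \forall x \forall y \forall z (Rxy \wedge Rxz \to Ryz) validates the schema.
Frame condition: \forall x \forall y \forall z (Rxy \wedge Rxz \to Ryz).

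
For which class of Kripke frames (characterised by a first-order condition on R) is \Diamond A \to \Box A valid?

Suppose ◇A→□A is valid. Take Rxy, Rxz and set V(A)={y}. Then ◇A at x, so □A at x, so A at z, i.e. z=y.
The converse is a direct semantic check.
So the correspondent is partial functionality.

partial functionality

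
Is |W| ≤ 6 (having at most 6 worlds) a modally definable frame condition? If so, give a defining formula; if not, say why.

Not modally definable

If a class were modally definable it would be closed under disjoint unions (Goldblatt–Thomason).
Any modal formula valid on each of 7 disjoint one-world frames is valid on their disjoint union (validity is preserved under disjoint unions). Each one-world frame has |W|=1≤6, but the union has |W|=7.
So the class is not modally definable.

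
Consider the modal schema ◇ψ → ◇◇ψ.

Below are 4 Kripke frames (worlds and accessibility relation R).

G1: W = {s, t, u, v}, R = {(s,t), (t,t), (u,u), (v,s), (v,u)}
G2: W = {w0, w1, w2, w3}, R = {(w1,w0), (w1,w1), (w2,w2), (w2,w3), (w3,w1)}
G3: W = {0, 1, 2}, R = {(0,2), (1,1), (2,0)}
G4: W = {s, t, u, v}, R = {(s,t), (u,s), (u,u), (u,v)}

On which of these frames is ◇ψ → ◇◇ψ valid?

This is the axiom for a generalized confluence (Geach) condition; its first-order frame correspondent is ∀x ∀y (xRy → ∃w (y = w ∧ xR²w)).
G1: fails — vRs but no w with s=w and vR²w.
G2: holds.
G3: fails — 0R2 but no w with 2=w and 0R²w.
G4: fails — sRt but no w with t=w and sR²w.

G2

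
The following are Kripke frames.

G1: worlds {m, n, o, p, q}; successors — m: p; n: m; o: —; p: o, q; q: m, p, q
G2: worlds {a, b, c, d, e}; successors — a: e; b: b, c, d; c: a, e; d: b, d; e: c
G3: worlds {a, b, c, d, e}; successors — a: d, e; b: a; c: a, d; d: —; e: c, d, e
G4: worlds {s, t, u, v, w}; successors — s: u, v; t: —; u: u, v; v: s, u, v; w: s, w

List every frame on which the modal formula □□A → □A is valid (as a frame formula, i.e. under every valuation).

Frame correspondent (Sahlqvist): ∀x ∀y (Rxy → ∃z (Rxz ∧ Rzy)) — i.e. density.
G1: fails — Rpo but no z with Rpz and Rzo.
G2: fails — Rae but no z with Raz and Rze.
G3: fails — Rba but no z with Rbz and Rza.
G4: condition met.

G4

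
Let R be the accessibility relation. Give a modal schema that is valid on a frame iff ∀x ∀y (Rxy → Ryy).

□(□p → p)

A defining formula is □(□p → p) (the T□ axiom).
Suppose □(□p→p) is valid. Take Rxy and set V(p)={w : Ryw}. Then at y, □p holds; since □(□p→p) at x, □p→p at y, so p at y, i.e. Ryy.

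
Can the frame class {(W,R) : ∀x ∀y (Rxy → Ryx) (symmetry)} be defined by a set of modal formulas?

Definable; p → □◇p defines it

This is a Sahlqvist condition; the B axiom p → □◇p defines it.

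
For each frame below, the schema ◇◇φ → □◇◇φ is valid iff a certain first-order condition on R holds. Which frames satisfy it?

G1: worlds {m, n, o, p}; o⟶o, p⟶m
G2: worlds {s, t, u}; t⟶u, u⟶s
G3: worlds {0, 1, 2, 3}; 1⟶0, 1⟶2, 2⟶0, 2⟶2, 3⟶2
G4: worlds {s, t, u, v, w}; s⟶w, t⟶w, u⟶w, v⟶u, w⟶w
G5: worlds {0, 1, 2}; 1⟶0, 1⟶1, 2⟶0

G1, G4

The schema corresponds to a generalized confluence (Geach) condition: ∀x ∀y ∀z ((xR²y ∧ xRz) → ∃w (y = w ∧ zR²w)).
G1: satisfies the condition.
G2: fails — tR²s, tRu but no w with s=w and uR²w.
G3: fails — 1R²0, 1R0 but no w with 0=w and 0R²w.
G4: satisfies the condition.
G5: fails — 1R²0, 1R0 but no w with 0=w and 0R²w.
Valid on: G1, G4.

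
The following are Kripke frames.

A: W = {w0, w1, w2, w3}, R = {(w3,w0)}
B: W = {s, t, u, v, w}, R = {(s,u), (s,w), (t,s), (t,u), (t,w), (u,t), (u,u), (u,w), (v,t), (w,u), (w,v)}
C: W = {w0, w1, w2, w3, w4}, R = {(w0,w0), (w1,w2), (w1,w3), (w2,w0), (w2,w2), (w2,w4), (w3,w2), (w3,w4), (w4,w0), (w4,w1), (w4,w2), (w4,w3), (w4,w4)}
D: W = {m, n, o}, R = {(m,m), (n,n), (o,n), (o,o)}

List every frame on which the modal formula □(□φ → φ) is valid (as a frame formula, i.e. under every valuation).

D

Frame correspondent (Sahlqvist): ∀x ∀y (Rxy → Ryy) — i.e. shift-reflexivity.
A: fails — Rw3w0 but not Rw0w0.
B: fails — Ruw but not Rww.
C: fails — Rw1w3 but not Rw3w3.
D: satisfies the condition.
Valid on: D.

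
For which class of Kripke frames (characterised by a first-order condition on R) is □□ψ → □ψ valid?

Suppose □□ψ→□ψ is valid. Take Rxy and set V(ψ)={w : xR²w}. Then □□ψ at x, so □ψ at x, so ψ at y, i.e. ∃z(Rxz∧Rzy).

density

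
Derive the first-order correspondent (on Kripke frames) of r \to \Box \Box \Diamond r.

This is a Sahlqvist (Geach-type) schema ◇^0□^0r → □^2◇^1r.
Minimal-valuation argument: fix x; take any y with xR^0y and any z with xR^2z. Set V(r) to the set of worlds R-reachable from y in exactly 0 steps. Then □^0r holds at y, so the antecedent holds at x; validity forces ◇^1r at z, giving a w with zR^1w and yR^0w.
First-order correspondent: \forall x \forall z (x R^2 z \to \exists w (x = w \wedge zRw)).

\forall x \forall z (x R^2 z \to \exists w (x = w \wedge zRw))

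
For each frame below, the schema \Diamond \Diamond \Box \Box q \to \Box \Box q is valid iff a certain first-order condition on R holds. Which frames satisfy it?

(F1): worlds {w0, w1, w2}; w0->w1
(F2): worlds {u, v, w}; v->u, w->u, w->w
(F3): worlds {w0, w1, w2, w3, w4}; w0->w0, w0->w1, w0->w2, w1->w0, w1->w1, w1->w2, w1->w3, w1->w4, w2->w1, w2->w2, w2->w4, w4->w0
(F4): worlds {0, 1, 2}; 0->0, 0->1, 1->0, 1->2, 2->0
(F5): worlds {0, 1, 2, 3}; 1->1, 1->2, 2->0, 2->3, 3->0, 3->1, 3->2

Frame correspondent (Sahlqvist): \forall x \forall y \forall z ((x R^2 y \wedge x R^2 z) \to \exists w (y R^2 w \wedge z = w)) — i.e. a generalized confluence (Geach) condition.
(F1): holds.
(F2): fails — wR²u, wR²u but no t with uR²t and u=t.
(F3): fails — w0R²w3, w0R²w0 but no w with w3R²w and w0=w.
(F4): fails — 0R²1, 0R²2 but no w with 1R²w and 2=w.
(F5): fails — 1R²0, 1R²0 but no w with 0R²w and 0=w.
Valid on: (F1).

(F1)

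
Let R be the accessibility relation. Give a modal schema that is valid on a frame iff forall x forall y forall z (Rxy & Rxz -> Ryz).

◇r → □◇r

A defining formula is ◇r → □◇r (the 5 axiom).
Suppose ◇r→□◇r is valid. Take Rxy, Rxz and set V(r)={y}. Then ◇r at x, so □◇r at x, so ◇r at z, so some w with Rzw has r; w=y, i.e. Rzy. By symmetry of the argument, Ryz.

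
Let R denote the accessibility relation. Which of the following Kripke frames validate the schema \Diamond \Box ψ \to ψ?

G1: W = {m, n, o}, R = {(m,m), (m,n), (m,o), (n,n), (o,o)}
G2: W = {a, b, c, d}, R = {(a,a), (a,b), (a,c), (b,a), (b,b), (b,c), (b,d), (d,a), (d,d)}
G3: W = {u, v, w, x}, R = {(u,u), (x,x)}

G3

This is the axiom for symmetry; its first-order frame correspondent is \forall x \forall y (Rxy \to Ryx).
G1: fails — Rmo but not Rom.
G2: fails — Rbc but not Rcb.
G3: ✓.
Valid on: G3.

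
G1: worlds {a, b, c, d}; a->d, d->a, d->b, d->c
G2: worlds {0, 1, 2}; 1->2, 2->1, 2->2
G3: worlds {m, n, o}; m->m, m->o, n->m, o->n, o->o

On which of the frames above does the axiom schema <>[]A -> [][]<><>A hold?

G2, G3

This is the axiom for a generalized confluence (Geach) condition; its first-order frame correspondent is forall x forall y forall z ((xRy & x R^2 z) -> exists w (yRw & z R^2 w)).
G1: fails — aRd, aR²b but no w with dRw and bR²w.
G2: satisfies the condition.
G3: satisfies the condition.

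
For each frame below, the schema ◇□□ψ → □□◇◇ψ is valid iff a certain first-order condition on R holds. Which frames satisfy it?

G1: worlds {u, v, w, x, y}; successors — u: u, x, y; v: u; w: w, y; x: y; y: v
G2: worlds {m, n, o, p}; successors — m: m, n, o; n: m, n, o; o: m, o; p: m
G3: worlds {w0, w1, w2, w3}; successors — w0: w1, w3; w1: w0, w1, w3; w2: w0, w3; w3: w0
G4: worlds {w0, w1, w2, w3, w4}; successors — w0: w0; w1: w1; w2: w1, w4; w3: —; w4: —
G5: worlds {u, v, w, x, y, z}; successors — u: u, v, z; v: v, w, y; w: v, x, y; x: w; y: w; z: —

This is the axiom for a generalized confluence (Geach) condition; its first-order frame correspondent is ∀x ∀y ∀z ((xRy ∧ xR²z) → ∃w (yR²w ∧ zR²w)).
G1: fails — uRx, uR²v but no t with xR²t and vR²t.
G2: holds.
G3: holds.
G4: fails — w2Rw4, w2R²w1 but no w with w4R²w and w1R²w.
G5: fails — uRu, uR²z but no t with uR²t and zR²t.
Valid on: G2, G3.

G2, G3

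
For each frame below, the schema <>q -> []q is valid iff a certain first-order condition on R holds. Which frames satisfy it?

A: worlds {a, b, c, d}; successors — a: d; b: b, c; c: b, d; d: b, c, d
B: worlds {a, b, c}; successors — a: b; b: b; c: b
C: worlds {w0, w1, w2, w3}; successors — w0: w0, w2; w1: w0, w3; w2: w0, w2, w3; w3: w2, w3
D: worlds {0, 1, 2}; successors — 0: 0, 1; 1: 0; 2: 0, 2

The schema corresponds to partial functionality: forall x forall y forall z (Rxy & Rxz -> y = z).
A: fails — b sees both b and c.
B: condition met.
C: fails — w0 sees both w0 and w2.
D: fails — 0 sees both 0 and 1.
Valid on: B.

B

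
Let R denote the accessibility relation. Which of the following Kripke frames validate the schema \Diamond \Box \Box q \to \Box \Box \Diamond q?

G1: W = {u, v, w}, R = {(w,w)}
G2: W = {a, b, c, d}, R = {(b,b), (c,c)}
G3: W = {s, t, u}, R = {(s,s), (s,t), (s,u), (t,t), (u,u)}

G1, G2

The schema corresponds to a generalized confluence (Geach) condition: \forall x \forall y \forall z ((xRy \wedge x R^2 z) \to \exists w (y R^2 w \wedge zRw)).
G1: condition met.
G2: condition met.
G3: fails — sRt, sR²u but no w with tR²w and uRw.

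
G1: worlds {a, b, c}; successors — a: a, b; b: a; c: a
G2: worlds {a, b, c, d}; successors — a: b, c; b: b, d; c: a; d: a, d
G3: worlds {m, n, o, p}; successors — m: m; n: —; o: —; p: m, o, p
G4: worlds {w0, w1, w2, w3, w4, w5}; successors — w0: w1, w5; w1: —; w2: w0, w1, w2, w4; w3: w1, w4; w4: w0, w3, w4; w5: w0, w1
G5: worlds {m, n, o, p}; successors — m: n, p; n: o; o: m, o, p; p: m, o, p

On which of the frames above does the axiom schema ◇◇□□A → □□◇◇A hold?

Frame correspondent (Sahlqvist): ∀x ∀y ∀z ((xR²y ∧ xR²z) → ∃w (yR²w ∧ zR²w)) — i.e. a generalized confluence (Geach) condition.
G1: holds.
G2: holds.
G3: fails — pR²m, pR²o but no w with mR²w and oR²w.
G4: fails — w0R²w0, w0R²w1 but no w with w0R²w and w1R²w.
G5: holds.

G1, G2, G5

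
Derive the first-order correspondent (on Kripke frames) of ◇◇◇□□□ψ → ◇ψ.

∀x ∀y (xR³y → ∃w (yR³w ∧ xRw))

This is a Sahlqvist (Geach-type) schema ◇^3□^3ψ → □^0◇^1ψ.
First-order correspondent: ∀x ∀y (xR³y → ∃w (yR³w ∧ xRw)).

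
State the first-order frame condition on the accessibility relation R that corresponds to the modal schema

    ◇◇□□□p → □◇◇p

∀x ∀y ∀z ((xR²y ∧ xRz) → ∃w (yR³w ∧ zR²w))

This is a Sahlqvist (Geach-type) schema ◇^2□^3p → □^1◇^2p.
Minimal-valuation argument: fix x; take any y with xR^2y and any z with xR^1z. Set V(p) to the set of worlds R-reachable from y in exactly 3 steps. Then □^3p holds at y, so the antecedent holds at x; validity forces ◇^2p at z, giving a w with zR^2w and yR^3w.
First-order correspondent: ∀x ∀y ∀z ((xR²y ∧ xRz) → ∃w (yR³w ∧ zR²w)).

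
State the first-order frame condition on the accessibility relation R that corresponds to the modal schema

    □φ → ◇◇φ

This is a Sahlqvist (Geach-type) schema ◇^0□^1φ → □^0◇^2φ.
First-order correspondent: ∀x ∃w (xRw ∧ xR²w).

∀x ∃w (xRw ∧ xR²w)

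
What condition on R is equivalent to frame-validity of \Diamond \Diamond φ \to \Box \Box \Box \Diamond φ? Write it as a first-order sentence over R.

This is a Sahlqvist (Geach-type) schema ◇^2□^0φ → □^3◇^1φ.
First-order correspondent: \forall x \forall y \forall z ((x R^2 y \wedge x R^3 z) \to \exists w (y = w \wedge zRw)).

\forall x \forall y \forall z ((x R^2 y \wedge x R^3 z) \to \exists w (y = w \wedge zRw))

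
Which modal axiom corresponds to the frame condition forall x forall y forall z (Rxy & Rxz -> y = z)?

The condition is partial functionality. The CD schema ◇p → □p defines it.
Suppose ◇p→□p is valid. Take Rxy, Rxz and set V(p)={y}. Then ◇p at x, so □p at x, so p at z, i.e. z=y.

◇p → □p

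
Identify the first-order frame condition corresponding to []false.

□⊥ is valid iff no world has any successor (otherwise □⊥ fails at any world with one).

emptiness of R: forall x forall y ~Rxy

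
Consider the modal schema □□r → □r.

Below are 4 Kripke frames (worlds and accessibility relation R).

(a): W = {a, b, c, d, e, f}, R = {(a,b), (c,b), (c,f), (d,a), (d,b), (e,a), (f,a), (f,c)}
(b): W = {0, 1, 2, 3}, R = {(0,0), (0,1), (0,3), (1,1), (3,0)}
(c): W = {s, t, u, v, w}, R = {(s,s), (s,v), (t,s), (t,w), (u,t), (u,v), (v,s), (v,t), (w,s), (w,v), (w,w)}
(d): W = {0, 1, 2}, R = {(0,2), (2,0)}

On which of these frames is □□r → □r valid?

The schema corresponds to density: ∀x ∀y (Rxy → ∃z (Rxz ∧ Rzy)).
(a): fails — Rcf but no z with Rcz and Rzf.
(b): ✓.
(c): fails — Ruv but no z with Ruz and Rzv.
(d): fails — R20 but no z with R2z and Rz0.

(b)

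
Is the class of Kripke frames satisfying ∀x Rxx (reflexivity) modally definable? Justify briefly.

Yes, by □p → p

Yes: it is reflexivity, defined by the T schema □p → p.
Suppose □p→p is valid. At any x set V(p)={w : Rxw}. Then □p holds at x, so p holds at x, i.e. Rxx.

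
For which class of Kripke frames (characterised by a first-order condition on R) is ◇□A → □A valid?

Equivalently (dual form): ◇A → □◇A.
Suppose ◇A→□◇A is valid. Take Rxy, Rxz and set V(A)={y}. Then ◇A at x, so □◇A at x, so ◇A at z, so some w with Rzw has A; w=y, i.e. Rzy. By symmetry of the argument, Ryz.
The converse is a direct semantic check.
So the correspondent is the Euclidean property.

the Euclidean property: ∀x ∀y ∀z (Rxy ∧ Rxz → Ryz)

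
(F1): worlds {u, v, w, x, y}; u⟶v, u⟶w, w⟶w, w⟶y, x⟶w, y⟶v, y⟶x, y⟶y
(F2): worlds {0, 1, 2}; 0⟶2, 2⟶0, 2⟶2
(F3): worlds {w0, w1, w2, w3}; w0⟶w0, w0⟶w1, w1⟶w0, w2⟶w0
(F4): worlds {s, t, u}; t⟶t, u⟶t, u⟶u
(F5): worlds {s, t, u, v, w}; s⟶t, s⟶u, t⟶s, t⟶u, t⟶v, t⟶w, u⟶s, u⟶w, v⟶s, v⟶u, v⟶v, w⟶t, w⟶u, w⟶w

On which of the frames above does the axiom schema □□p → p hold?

(F5)

Frame correspondent (Sahlqvist): ∀x ∃w (xR²w ∧ x = w) — i.e. a generalized confluence (Geach) condition.
(F1): fails — at u but no t with uR²t and u=t.
(F2): fails — at 1 but no w with 1R²w and 1=w.
(F3): fails — at w2 but no w with w2R²w and w2=w.
(F4): fails — at s but no w with sR²w and s=w.
(F5): satisfies the condition.
Valid on: (F5).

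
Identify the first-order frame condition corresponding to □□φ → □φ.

Density

Suppose □□φ→□φ is valid. Take Rxy and set V(φ)={w : xR²w}. Then □□φ at x, so □φ at x, so φ at y, i.e. ∃z(Rxz∧Rzy).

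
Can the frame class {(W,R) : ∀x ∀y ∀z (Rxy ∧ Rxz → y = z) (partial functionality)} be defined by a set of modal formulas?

Yes — defined by ◇r → □r

Yes: it is partial functionality, defined by the CD schema ◇r → □r.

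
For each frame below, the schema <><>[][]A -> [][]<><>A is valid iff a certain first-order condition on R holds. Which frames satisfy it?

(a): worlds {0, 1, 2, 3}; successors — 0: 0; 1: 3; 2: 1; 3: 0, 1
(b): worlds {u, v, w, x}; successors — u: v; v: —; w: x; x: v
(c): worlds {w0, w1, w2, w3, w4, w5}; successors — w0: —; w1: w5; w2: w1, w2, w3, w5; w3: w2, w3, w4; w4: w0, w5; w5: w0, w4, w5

This is the axiom for a generalized confluence (Geach) condition; its first-order frame correspondent is forall x forall y forall z ((x R^2 y & x R^2 z) -> exists w (y R^2 w & z R^2 w)).
(a): ✓.
(b): fails — wR²v, wR²v but no t with vR²t and vR²t.
(c): fails — w1R²w0, w1R²w0 but no w with w0R²w and w0R²w.
Valid on: (a).

(a)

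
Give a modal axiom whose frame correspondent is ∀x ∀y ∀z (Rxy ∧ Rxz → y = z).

The condition is partial functionality. The CD schema ◇ψ → □ψ defines it.
Suppose ◇ψ→□ψ is valid. Take Rxy, Rxz and set V(ψ)={y}. Then ◇ψ at x, so □ψ at x, so ψ at z, i.e. z=y.

◇ψ → □ψ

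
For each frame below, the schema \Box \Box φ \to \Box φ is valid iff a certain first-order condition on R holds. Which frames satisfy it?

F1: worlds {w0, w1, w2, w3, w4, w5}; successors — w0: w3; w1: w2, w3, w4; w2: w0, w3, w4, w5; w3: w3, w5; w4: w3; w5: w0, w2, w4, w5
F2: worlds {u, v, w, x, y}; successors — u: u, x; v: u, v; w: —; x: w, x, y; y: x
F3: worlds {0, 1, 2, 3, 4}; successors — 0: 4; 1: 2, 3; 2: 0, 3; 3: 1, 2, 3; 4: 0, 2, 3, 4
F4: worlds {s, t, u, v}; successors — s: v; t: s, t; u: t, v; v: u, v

F2, F4

Frame correspondent (Sahlqvist): \forall x \forall y (Rxy \to \exists z (Rxz \wedge Rzy)) — i.e. density.
F1: fails — Rw1w2 but no z with Rw1z and Rzw2.
F2: ✓.
F3: fails — R20 but no z with R2z and Rz0.
F4: ✓.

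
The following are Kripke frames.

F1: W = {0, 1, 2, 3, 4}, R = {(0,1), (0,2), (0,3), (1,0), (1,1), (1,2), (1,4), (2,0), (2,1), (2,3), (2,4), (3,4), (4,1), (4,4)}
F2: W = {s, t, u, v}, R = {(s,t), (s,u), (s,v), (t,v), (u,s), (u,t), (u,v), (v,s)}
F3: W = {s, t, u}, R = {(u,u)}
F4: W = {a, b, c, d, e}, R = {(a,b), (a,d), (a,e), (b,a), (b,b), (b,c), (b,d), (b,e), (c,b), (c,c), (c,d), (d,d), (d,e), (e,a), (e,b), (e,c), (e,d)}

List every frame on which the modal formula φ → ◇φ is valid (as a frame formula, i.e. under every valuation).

The schema corresponds to reflexivity: ∀x Rxx.
F1: fails — world 0 does not see itself.
F2: fails — world s does not see itself.
F3: fails — world s does not see itself.
F4: fails — world a does not see itself.

none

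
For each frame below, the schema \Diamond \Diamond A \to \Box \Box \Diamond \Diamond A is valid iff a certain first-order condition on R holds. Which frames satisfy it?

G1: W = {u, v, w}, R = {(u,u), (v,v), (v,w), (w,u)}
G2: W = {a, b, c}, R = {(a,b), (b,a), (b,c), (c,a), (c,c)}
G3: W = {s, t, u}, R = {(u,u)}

This is the axiom for a generalized confluence (Geach) condition; its first-order frame correspondent is \forall x \forall y \forall z ((x R^2 y \wedge x R^2 z) \to \exists w (y = w \wedge z R^2 w)).
G1: fails — vR²v, vR²u but no t with v=t and uR²t.
G2: fails — bR²b, bR²a but no w with b=w and aR²w.
G3: condition met.
Valid on: G3.

G3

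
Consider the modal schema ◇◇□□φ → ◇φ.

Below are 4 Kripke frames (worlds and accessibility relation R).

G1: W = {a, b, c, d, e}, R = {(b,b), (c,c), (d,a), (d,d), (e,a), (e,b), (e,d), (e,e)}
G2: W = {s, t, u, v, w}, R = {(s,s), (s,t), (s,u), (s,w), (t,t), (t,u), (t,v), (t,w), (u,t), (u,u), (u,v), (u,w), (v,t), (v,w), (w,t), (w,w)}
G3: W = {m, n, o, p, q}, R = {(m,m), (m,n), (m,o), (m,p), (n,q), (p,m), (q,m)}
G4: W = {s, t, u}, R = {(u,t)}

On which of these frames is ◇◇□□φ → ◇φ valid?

G2, G4

Frame correspondent (Sahlqvist): ∀x ∀y (xR²y → ∃w (yR²w ∧ xRw)) — i.e. a generalized confluence (Geach) condition.
G1: fails — dR²a but no w with aR²w and dRw.
G2: ✓.
G3: fails — mR²o but no w with oR²w and mRw.
G4: ✓.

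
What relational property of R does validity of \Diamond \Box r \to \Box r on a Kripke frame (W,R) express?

the Euclidean property

This is frame-equivalent to ◇r → □◇r (substitute ¬r for r and contrapose).
Suppose ◇r→□◇r is valid. Take Rxy, Rxz and set V(r)={y}. Then ◇r at x, so □◇r at x, so ◇r at z, so some w with Rzw has r; w=y, i.e. Rzy. By symmetry of the argument, Ryz.
Conversely, any frame satisfying \forall x \forall y \forall z (Rxy \wedge Rxz \to Ryz) validates the schema.
Frame condition: \forall x \forall y \forall z (Rxy \wedge Rxz \to Ryz).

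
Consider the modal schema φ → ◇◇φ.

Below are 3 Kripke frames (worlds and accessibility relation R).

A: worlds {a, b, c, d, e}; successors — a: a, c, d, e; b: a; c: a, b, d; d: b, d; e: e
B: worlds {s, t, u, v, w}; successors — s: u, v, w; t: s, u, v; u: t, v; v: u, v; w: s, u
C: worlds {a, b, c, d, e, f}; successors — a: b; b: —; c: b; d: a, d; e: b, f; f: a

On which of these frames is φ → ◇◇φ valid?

B

Frame correspondent (Sahlqvist): ∀x ∃w (x = w ∧ xR²w) — i.e. a generalized confluence (Geach) condition.
A: fails — at b but no w with b=w and bR²w.
B: satisfies the condition.
C: fails — at a but no w with a=w and aR²w.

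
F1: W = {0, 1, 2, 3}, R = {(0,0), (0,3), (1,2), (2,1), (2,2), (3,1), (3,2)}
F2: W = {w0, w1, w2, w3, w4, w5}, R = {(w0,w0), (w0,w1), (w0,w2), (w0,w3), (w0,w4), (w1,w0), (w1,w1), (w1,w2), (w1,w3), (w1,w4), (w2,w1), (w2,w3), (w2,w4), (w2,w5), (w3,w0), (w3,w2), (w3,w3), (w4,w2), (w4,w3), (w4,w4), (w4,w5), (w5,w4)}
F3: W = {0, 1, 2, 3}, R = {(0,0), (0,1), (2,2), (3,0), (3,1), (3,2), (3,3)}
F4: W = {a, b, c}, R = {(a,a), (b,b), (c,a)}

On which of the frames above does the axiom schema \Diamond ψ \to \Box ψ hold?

This is the axiom for partial functionality; its first-order frame correspondent is \forall x \forall y \forall z (Rxy \wedge Rxz \to y = z).
F1: fails — 0 sees both 0 and 3.
F2: fails — w0 sees both w0 and w1.
F3: fails — 0 sees both 0 and 1.
F4: satisfies the condition.

F4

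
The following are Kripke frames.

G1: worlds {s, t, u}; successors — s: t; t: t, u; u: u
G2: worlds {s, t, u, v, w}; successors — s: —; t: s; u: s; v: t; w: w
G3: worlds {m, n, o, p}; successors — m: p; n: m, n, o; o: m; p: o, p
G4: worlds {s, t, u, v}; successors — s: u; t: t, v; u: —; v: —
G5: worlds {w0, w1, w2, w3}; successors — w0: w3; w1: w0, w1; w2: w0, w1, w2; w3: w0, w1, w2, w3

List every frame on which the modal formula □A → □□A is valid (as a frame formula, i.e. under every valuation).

G4

Frame correspondent (Sahlqvist): ∀x ∀y ∀z (Rxy ∧ Ryz → Rxz) — i.e. transitivity.
G1: fails — Rst and Rtu but not Rsu.
G2: fails — Rvt and Rts but not Rvs.
G3: fails — Rom and Rmp but not Rop.
G4: condition met.
G5: fails — Rw1w0 and Rw0w3 but not Rw1w3.
Valid on: G4.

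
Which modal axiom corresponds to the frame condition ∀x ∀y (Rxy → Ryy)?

□(□s → s)

A defining formula is □(□s → s) (the T□ axiom).
Suppose □(□s→s) is valid. Take Rxy and set V(s)={w : Ryw}. Then at y, □s holds; since □(□s→s) at x, □s→s at y, so s at y, i.e. Ryy.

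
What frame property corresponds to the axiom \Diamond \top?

This is a form of the D axiom.
It corresponds to seriality: \forall x \exists y Rxy.

seriality: \forall x \exists y Rxy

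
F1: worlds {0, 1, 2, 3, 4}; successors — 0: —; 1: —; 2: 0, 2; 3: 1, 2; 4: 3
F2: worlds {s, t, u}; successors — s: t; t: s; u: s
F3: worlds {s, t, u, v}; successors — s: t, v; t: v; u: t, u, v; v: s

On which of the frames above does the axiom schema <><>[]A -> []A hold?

F2

This is the axiom for a generalized confluence (Geach) condition; its first-order frame correspondent is forall x forall y forall z ((x R^2 y & xRz) -> exists w (yRw & z = w)).
F1: fails — 2R²0, 2R0 but no w with 0Rw and 0=w.
F2: ✓.
F3: fails — sR²v, sRt but no w with vRw and t=w.
Valid on: F2.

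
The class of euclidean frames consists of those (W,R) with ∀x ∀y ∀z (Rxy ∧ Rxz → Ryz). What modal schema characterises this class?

◇ψ → □◇ψ

This is the Euclidean property; the standard corresponding axiom is 5: ◇ψ → □◇ψ.
Suppose ◇ψ→□◇ψ is valid. Take Rxy, Rxz and set V(ψ)={y}. Then ◇ψ at x, so □◇ψ at x, so ◇ψ at z, so some w with Rzw has ψ; w=y, i.e. Rzy. By symmetry of the argument, Ryz.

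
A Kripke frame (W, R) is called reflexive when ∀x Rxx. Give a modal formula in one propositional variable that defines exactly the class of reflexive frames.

The condition is reflexivity. The T schema □s → s defines it.

□s → s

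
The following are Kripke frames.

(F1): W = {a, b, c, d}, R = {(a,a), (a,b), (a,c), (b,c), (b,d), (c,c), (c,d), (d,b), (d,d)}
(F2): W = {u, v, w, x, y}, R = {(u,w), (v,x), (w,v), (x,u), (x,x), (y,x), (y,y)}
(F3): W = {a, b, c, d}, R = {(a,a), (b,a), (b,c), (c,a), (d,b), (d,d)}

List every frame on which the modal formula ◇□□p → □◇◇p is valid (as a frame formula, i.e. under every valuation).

This is the axiom for a generalized confluence (Geach) condition; its first-order frame correspondent is ∀x ∀y ∀z ((xRy ∧ xRz) → ∃w (yR²w ∧ zR²w)).
(F1): condition met.
(F2): fails — xRu, xRx but no t with uR²t and xR²t.
(F3): condition met.
Valid on: (F1), (F3).

(F1), (F3)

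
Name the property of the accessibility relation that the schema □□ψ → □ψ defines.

Suppose □□ψ→□ψ is valid. Take Rxy and set V(ψ)={w : xR²w}. Then □□ψ at x, so □ψ at x, so ψ at y, i.e. ∃z(Rxz∧Rzy).
Conversely, on a frame with density the schema holds at every world under every valuation.
So the correspondent is density.

Density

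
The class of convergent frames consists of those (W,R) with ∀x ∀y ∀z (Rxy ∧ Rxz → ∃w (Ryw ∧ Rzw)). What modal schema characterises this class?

This is convergence; the standard corresponding axiom is .2: ◇□r → □◇r.
Suppose ◇□r→□◇r is valid. Take Rxy, Rxz and set V(r)={w : Ryw}. Then □r at y so ◇□r at x, so □◇r at x, so ◇r at z, giving w with Rzw and Ryw.

◇□r → □◇r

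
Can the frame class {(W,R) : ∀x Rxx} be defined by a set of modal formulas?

Yes — defined by □p → p

The condition is reflexivity. A defining modal formula is □p → p.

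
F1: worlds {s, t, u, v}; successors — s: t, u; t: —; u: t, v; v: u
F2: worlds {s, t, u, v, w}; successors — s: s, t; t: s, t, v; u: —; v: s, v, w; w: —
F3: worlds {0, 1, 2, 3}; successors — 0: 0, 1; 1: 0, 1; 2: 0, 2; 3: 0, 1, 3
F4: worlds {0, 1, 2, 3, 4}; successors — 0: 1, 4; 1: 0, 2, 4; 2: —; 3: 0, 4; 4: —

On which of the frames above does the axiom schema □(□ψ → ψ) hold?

F3

The schema corresponds to shift-reflexivity: ∀x ∀y (Rxy → Ryy).
F1: fails — Ruv but not Rvv.
F2: fails — Rvw but not Rww.
F3: satisfies the condition.
F4: fails — R10 but not R00.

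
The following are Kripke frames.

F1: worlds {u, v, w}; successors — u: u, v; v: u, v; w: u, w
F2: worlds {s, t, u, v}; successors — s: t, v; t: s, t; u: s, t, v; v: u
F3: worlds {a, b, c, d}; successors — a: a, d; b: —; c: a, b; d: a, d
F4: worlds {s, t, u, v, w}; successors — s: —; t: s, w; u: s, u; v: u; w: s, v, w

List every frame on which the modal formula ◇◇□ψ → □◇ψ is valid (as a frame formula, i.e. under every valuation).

This is the axiom for a generalized confluence (Geach) condition; its first-order frame correspondent is ∀x ∀y ∀z ((xR²y ∧ xRz) → ∃w (yRw ∧ zRw)).
F1: ✓.
F2: fails — sR²s, sRv but no w with sRw and vRw.
F3: fails — cR²a, cRb but no w with aRw and bRw.
F4: fails — tR²s, tRs but no w* with sRw* and sRw*.
Valid on: F1.

F1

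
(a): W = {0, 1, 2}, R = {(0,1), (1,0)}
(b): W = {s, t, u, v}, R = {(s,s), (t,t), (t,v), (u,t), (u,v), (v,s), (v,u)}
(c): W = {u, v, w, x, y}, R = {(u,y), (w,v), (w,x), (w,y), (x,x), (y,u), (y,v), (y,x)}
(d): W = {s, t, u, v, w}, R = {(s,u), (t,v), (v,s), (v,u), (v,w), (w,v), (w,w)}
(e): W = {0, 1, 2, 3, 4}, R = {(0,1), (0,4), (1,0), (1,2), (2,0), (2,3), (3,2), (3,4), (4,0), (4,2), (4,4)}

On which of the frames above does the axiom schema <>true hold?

(b), (e)

This is the axiom for seriality; its first-order frame correspondent is forall x exists y Rxy.
(a): fails — world 2 has no successor.
(b): satisfies the condition.
(c): fails — world v has no successor.
(d): fails — world u has no successor.
(e): satisfies the condition.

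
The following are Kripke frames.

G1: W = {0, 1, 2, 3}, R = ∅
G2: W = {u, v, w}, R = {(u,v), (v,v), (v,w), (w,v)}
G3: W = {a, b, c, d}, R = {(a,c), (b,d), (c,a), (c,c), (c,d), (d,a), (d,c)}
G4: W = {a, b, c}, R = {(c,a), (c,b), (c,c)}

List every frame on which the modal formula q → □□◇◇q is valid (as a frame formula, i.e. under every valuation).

G1

Frame correspondent (Sahlqvist): ∀x ∀z (xR²z → ∃w (x = w ∧ zR²w)) — i.e. a generalized confluence (Geach) condition.
G1: ✓.
G2: fails — uR²v but no t with u=t and vR²t.
G3: fails — bR²a but no w with b=w and aR²w.
G4: fails — cR²a but no w with c=w and aR²w.
Valid on: G1.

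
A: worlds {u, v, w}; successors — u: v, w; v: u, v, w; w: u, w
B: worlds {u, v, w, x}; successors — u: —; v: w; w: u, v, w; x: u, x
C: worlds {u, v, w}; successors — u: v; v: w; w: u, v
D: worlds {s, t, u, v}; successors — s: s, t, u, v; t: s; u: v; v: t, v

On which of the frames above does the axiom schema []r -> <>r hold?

Frame correspondent (Sahlqvist): forall x exists y Rxy — i.e. seriality.
A: ✓.
B: fails — world u has no successor.
C: ✓.
D: ✓.

A, C, D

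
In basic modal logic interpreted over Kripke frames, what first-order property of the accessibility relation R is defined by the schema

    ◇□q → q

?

Symmetry

Replacing q by ¬q and contraposing gives the equivalent schema q → □◇q.
Suppose q→□◇q is valid. Take Rxy and set V(q)={x}. Then q at x, so □◇q at x, so ◇q at y, so some z with Ryz has q; z=x, i.e. Ryx.
Conversely, on a frame with symmetry the schema holds at every world under every valuation.
So the correspondent is symmetry.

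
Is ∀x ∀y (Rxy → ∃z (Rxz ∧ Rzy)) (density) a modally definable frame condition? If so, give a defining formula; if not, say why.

Definable; □□q → □q defines it

This is a Sahlqvist condition; the C4 axiom □□q → □q defines it.
Suppose □□q→□q is valid. Take Rxy and set V(q)={w : xR²w}. Then □□q at x, so □q at x, so q at y, i.e. ∃z(Rxz∧Rzy).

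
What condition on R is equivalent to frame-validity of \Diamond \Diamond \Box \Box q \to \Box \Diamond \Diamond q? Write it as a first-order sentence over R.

\forall x \forall y \forall z ((x R^2 y \wedge xRz) \to \exists w (y R^2 w \wedge z R^2 w))

This is a Sahlqvist (Geach-type) schema ◇^2□^2q → □^1◇^2q.
Minimal-valuation argument: fix x; take any y with xR^2y and any z with xR^1z. Set V(q) to the set of worlds R-reachable from y in exactly 2 steps. Then □^2q holds at y, so the antecedent holds at x; validity forces ◇^2q at z, giving a w with zR^2w and yR^2w.
First-order correspondent: \forall x \forall y \forall z ((x R^2 y \wedge xRz) \to \exists w (y R^2 w \wedge z R^2 w)).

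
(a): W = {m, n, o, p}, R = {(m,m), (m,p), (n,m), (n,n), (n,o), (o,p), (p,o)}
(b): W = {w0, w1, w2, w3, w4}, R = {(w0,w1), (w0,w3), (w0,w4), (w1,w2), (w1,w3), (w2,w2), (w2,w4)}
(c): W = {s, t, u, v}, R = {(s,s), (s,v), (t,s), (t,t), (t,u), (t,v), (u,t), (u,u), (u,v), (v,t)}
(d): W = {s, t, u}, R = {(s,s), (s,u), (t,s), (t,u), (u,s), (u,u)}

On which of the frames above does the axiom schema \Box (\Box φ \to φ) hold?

(d)

The schema corresponds to shift-reflexivity: \forall x \forall y (Rxy \to Ryy).
(a): fails — Rop but not Rpp.
(b): fails — Rw0w4 but not Rw4w4.
(c): fails — Ruv but not Rvv.
(d): condition met.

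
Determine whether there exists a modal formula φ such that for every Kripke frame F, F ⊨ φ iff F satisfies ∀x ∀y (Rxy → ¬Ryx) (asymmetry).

Not modally definable

If a class were modally definable it would be closed under surjective bounded morphisms (Goldblatt–Thomason).
The 3-cycle (worlds a,b,c with a→b→c→a) is asymmetric. Mapping every world to a single reflexive point • is a surjective bounded morphism, and the reflexive point is not asymmetric (R•• but asymmetry requires ¬R••).
So the class is not modally definable.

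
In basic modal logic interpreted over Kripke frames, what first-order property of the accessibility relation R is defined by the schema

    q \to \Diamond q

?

Reflexivity

Equivalently (dual form): □q → q.
Suppose □q→q is valid. At any x set V(q)={w : Rxw}. Then □q holds at x, so q holds at x, i.e. Rxx.
Conversely, any frame satisfying \forall x Rxx validates the schema.
So the correspondent is reflexivity.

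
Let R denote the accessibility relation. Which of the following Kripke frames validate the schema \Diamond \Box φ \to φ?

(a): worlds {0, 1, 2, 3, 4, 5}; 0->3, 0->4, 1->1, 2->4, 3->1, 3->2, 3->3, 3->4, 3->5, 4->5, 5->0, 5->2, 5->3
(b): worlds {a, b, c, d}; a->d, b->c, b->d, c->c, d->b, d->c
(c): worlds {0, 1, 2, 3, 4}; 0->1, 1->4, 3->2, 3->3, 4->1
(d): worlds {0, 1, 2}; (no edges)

(d)

This is the axiom for symmetry; its first-order frame correspondent is \forall x \forall y (Rxy \to Ryx).
(a): fails — R34 but not R43.
(b): fails — Rbc but not Rcb.
(c): fails — R32 but not R23.
(d): satisfies the condition.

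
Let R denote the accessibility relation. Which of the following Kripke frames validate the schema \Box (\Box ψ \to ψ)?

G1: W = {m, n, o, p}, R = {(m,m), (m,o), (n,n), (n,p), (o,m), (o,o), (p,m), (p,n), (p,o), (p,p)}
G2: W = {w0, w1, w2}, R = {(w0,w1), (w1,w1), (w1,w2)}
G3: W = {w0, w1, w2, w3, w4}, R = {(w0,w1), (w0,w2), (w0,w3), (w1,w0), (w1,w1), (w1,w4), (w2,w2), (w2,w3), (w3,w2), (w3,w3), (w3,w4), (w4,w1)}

G1

This is the axiom for shift-reflexivity; its first-order frame correspondent is \forall x \forall y (Rxy \to Ryy).
G1: holds.
G2: fails — Rw1w2 but not Rw2w2.
G3: fails — Rw1w0 but not Rw0w0.
Valid on: G1.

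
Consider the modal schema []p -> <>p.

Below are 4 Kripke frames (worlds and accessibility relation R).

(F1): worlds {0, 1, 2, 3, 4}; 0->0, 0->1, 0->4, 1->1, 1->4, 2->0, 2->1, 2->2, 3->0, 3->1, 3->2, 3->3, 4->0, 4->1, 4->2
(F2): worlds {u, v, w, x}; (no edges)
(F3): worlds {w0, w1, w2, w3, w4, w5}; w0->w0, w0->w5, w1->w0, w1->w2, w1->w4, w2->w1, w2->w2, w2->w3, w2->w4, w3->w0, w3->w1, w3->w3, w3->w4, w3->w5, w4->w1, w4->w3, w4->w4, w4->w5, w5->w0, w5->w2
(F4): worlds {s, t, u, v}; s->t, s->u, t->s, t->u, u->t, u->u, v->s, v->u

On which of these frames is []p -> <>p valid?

(F1), (F3), (F4)

This is the axiom for seriality; its first-order frame correspondent is forall x exists y Rxy.
(F1): satisfies the condition.
(F2): fails — world u has no successor.
(F3): satisfies the condition.
(F4): satisfies the condition.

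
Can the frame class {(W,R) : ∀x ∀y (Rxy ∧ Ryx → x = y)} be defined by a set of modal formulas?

Modal frame validity is preserved under surjective bounded morphisms.
The 8-cycle (worlds s,t,u,v,w,x,y,z with s→t→u→v→w→x→y→z→s) is antisymmetric. Sending even-indexed worlds to s and odd-indexed worlds to t is a surjective bounded morphism onto the two-world frame with s↔t, which is not antisymmetric.
So no modal formula (or set of formulas) defines exactly the antisymmetric frames.

No — not modally definable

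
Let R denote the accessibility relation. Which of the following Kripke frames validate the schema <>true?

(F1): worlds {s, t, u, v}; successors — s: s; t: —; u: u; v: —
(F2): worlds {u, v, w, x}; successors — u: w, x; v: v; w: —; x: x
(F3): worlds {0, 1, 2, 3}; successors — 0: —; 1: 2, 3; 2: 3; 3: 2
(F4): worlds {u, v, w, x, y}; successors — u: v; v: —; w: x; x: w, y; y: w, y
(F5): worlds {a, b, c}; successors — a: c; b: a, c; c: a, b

(F5)

Frame correspondent (Sahlqvist): forall x exists y Rxy — i.e. seriality.
(F1): fails — world t has no successor.
(F2): fails — world w has no successor.
(F3): fails — world 0 has no successor.
(F4): fails — world v has no successor.
(F5): holds.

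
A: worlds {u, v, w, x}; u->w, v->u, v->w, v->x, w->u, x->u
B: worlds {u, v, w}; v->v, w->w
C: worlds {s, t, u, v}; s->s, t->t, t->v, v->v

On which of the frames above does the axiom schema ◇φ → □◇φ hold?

Frame correspondent (Sahlqvist): ∀x ∀y ∀z (Rxy ∧ Rxz → Ryz) — i.e. the Euclidean property.
A: fails — Ruw and Ruw but not Rww.
B: condition met.
C: fails — Rtv and Rtt but not Rvt.
Valid on: B.

B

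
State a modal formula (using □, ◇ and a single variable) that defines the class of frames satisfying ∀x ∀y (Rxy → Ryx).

A defining formula is p → □◇p (the B axiom).
Suppose p→□◇p is valid. Take Rxy and set V(p)={x}. Then p at x, so □◇p at x, so ◇p at y, so some z with Ryz has p; z=x, i.e. Ryx.

p → □◇p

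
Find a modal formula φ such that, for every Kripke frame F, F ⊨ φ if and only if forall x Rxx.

□s → s

This is reflexivity; the standard corresponding axiom is T: □s → s.
Suppose □s→s is valid. At any x set V(s)={w : Rxw}. Then □s holds at x, so s holds at x, i.e. Rxx.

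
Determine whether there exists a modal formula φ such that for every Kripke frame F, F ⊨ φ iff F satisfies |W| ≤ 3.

Not definable by any modal formula

Modal frame validity is preserved under disjoint unions.
Any modal formula valid on each of 4 disjoint one-world frames is valid on their disjoint union (validity is preserved under disjoint unions). Each one-world frame has |W|=1≤3, but the union has |W|=4.
So no modal formula (or set of formulas) defines exactly the |W|≤3 frames.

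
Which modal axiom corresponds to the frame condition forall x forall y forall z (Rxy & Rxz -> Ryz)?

◇q → □◇q

The condition is the Euclidean property. The 5 schema ◇q → □◇q defines it.
Suppose ◇q→□◇q is valid. Take Rxy, Rxz and set V(q)={y}. Then ◇q at x, so □◇q at x, so ◇q at z, so some w with Rzw has q; w=y, i.e. Rzy. By symmetry of the argument, Ryz.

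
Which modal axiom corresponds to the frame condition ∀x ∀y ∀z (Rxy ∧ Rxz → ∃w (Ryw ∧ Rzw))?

This is convergence; the standard corresponding axiom is .2: ◇□s → □◇s.
Suppose ◇□s→□◇s is valid. Take Rxy, Rxz and set V(s)={w : Ryw}. Then □s at y so ◇□s at x, so □◇s at x, so ◇s at z, giving w with Rzw and Ryw.

◇□s → □◇s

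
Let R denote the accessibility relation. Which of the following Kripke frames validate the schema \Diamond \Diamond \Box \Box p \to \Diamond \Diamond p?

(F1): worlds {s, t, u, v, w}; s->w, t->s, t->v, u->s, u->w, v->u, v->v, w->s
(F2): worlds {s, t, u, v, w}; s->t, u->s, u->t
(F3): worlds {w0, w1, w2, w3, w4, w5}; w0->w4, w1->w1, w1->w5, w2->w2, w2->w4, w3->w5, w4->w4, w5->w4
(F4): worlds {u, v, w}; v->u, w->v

The schema corresponds to a generalized confluence (Geach) condition: \forall x \forall y (x R^2 y \to \exists w (y R^2 w \wedge x R^2 w)).
(F1): satisfies the condition.
(F2): fails — uR²t but no w* with tR²w* and uR²w*.
(F3): satisfies the condition.
(F4): fails — wR²u but no t with uR²t and wR²t.

(F1), (F3)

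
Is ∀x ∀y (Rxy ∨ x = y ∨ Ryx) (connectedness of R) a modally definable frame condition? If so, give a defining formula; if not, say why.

Not modally definable

If a class were modally definable it would be closed under disjoint unions (Goldblatt–Thomason).
Take 4 disjoint single-world reflexive frames: each is trivially connected, but their disjoint union has 4 worlds with no edge between distinct components, so it is not connected.
Hence connectedness of R is not modally definable.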